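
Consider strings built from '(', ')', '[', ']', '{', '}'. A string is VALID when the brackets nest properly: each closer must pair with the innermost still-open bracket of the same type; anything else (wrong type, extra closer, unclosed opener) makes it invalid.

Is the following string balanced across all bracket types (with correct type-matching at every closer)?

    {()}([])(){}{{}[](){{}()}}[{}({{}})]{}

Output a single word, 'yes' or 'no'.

pos 0: push '{'; stack = {
pos 1: push '('; stack = {(
pos 2: ')' matches '('; pop; stack = {
pos 3: '}' matches '{'; pop; stack = (empty)
pos 4: push '('; stack = (
pos 5: push '['; stack = ([
pos 6: ']' matches '['; pop; stack = (
pos 7: ')' matches '('; pop; stack = (empty)
pos 8: push '('; stack = (
pos 9: ')' matches '('; pop; stack = (empty)
pos 10: push '{'; stack = {
pos 11: '}' matches '{'; pop; stack = (empty)
pos 12: push '{'; stack = {
pos 13: push '{'; stack = {{
pos 14: '}' matches '{'; pop; stack = {
pos 15: push '['; stack = {[
pos 16: ']' matches '['; pop; stack = {
pos 17: push '('; stack = {(
pos 18: ')' matches '('; pop; stack = {
pos 19: push '{'; stack = {{
pos 20: push '{'; stack = {{{
pos 21: '}' matches '{'; pop; stack = {{
pos 22: push '('; stack = {{(
pos 23: ')' matches '('; pop; stack = {{
pos 24: '}' matches '{'; pop; stack = {
pos 25: '}' matches '{'; pop; stack = (empty)
pos 26: push '['; stack = [
pos 27: push '{'; stack = [{
pos 28: '}' matches '{'; pop; stack = [
pos 29: push '('; stack = [(
pos 30: push '{'; stack = [({
pos 31: push '{'; stack = [({{
pos 32: '}' matches '{'; pop; stack = [({
pos 33: '}' matches '{'; pop; stack = [(
pos 34: ')' matches '('; pop; stack = [
pos 35: ']' matches '['; pop; stack = (empty)
pos 36: push '{'; stack = {
pos 37: '}' matches '{'; pop; stack = (empty)
end: stack empty → VALID
Verdict: properly nested → yes

Answer: yes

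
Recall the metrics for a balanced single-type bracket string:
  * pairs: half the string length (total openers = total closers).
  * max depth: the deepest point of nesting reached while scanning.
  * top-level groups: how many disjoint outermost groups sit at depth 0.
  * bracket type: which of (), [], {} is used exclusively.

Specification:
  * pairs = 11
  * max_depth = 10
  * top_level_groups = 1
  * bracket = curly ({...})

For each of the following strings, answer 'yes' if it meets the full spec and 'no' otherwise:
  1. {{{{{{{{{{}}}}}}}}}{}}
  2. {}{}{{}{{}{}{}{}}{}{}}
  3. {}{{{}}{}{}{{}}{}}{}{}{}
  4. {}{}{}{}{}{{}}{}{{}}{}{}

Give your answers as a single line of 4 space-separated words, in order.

String 1 '{{{{{{{{{{}}}}}}}}}{}}': depth seq [1 2 3 4 5 6 7 8 9 10 9 8 7 6 5 4 3 2 1 2 1 0]
  -> pairs=11 depth=10 groups=1 -> yes
String 2 '{}{}{{}{{}{}{}{}}{}{}}': depth seq [1 0 1 0 1 2 1 2 3 2 3 2 3 2 3 2 1 2 1 2 1 0]
  -> pairs=11 depth=3 groups=3 -> no
String 3 '{}{{{}}{}{}{{}}{}}{}{}{}': depth seq [1 0 1 2 3 2 1 2 1 2 1 2 3 2 1 2 1 0 1 0 1 0 1 0]
  -> pairs=12 depth=3 groups=5 -> no
String 4 '{}{}{}{}{}{{}}{}{{}}{}{}': depth seq [1 0 1 0 1 0 1 0 1 0 1 2 1 0 1 0 1 2 1 0 1 0 1 0]
  -> pairs=12 depth=2 groups=10 -> no

Answer: yes no no no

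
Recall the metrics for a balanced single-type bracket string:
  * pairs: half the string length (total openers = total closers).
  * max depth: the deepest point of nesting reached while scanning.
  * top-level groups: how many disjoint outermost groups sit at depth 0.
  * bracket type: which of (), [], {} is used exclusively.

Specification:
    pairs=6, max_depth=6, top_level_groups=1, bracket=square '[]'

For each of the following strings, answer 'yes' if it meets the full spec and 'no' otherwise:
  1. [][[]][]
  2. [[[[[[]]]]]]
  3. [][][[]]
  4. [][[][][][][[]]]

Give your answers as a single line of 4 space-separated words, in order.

Answer: no yes no no

Derivation:
String 1 '[][[]][]': depth seq [1 0 1 2 1 0 1 0]
  -> pairs=4 depth=2 groups=3 -> no
String 2 '[[[[[[]]]]]]': depth seq [1 2 3 4 5 6 5 4 3 2 1 0]
  -> pairs=6 depth=6 groups=1 -> yes
String 3 '[][][[]]': depth seq [1 0 1 0 1 2 1 0]
  -> pairs=4 depth=2 groups=3 -> no
String 4 '[][[][][][][[]]]': depth seq [1 0 1 2 1 2 1 2 1 2 1 2 3 2 1 0]
  -> pairs=8 depth=3 groups=2 -> no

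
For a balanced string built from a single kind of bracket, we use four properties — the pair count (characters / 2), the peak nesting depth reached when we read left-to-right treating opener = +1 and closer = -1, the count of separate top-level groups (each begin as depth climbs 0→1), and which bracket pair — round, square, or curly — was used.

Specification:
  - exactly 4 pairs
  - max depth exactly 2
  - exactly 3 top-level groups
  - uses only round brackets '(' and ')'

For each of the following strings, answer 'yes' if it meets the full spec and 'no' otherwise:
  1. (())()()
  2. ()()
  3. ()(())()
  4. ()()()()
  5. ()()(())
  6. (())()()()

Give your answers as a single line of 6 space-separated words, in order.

String 1 '(())()()': depth seq [1 2 1 0 1 0 1 0]
  -> pairs=4 depth=2 groups=3 -> yes
String 2 '()()': depth seq [1 0 1 0]
  -> pairs=2 depth=1 groups=2 -> no
String 3 '()(())()': depth seq [1 0 1 2 1 0 1 0]
  -> pairs=4 depth=2 groups=3 -> yes
String 4 '()()()()': depth seq [1 0 1 0 1 0 1 0]
  -> pairs=4 depth=1 groups=4 -> no
String 5 '()()(())': depth seq [1 0 1 0 1 2 1 0]
  -> pairs=4 depth=2 groups=3 -> yes
String 6 '(())()()()': depth seq [1 2 1 0 1 0 1 0 1 0]
  -> pairs=5 depth=2 groups=4 -> no

Answer: yes no yes no yes no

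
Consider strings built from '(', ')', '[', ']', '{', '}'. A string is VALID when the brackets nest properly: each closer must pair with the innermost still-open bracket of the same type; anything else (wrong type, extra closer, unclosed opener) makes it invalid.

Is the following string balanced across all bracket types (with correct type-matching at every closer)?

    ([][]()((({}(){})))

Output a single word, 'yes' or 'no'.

Answer: no

Derivation:
pos 0: push '('; stack = (
pos 1: push '['; stack = ([
pos 2: ']' matches '['; pop; stack = (
pos 3: push '['; stack = ([
pos 4: ']' matches '['; pop; stack = (
pos 5: push '('; stack = ((
pos 6: ')' matches '('; pop; stack = (
pos 7: push '('; stack = ((
pos 8: push '('; stack = (((
pos 9: push '('; stack = ((((
pos 10: push '{'; stack = (((({
pos 11: '}' matches '{'; pop; stack = ((((
pos 12: push '('; stack = (((((
pos 13: ')' matches '('; pop; stack = ((((
pos 14: push '{'; stack = (((({
pos 15: '}' matches '{'; pop; stack = ((((
pos 16: ')' matches '('; pop; stack = (((
pos 17: ')' matches '('; pop; stack = ((
pos 18: ')' matches '('; pop; stack = (
end: stack still non-empty (() → INVALID
Verdict: unclosed openers at end: ( → no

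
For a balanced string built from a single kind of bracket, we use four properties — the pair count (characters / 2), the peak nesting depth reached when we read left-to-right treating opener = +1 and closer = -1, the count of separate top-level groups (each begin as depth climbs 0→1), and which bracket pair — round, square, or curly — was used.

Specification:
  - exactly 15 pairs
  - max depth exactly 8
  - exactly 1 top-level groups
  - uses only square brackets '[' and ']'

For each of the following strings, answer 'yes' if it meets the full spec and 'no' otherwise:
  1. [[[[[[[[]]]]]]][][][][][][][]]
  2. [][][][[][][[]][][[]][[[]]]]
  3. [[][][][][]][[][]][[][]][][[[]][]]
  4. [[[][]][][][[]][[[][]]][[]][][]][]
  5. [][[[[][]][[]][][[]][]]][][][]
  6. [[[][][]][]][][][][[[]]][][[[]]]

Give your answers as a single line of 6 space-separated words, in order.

String 1 '[[[[[[[[]]]]]]][][][][][][][]]': depth seq [1 2 3 4 5 6 7 8 7 6 5 4 3 2 1 2 1 2 1 2 1 2 1 2 1 2 1 2 1 0]
  -> pairs=15 depth=8 groups=1 -> yes
String 2 '[][][][[][][[]][][[]][[[]]]]': depth seq [1 0 1 0 1 0 1 2 1 2 1 2 3 2 1 2 1 2 3 2 1 2 3 4 3 2 1 0]
  -> pairs=14 depth=4 groups=4 -> no
String 3 '[[][][][][]][[][]][[][]][][[[]][]]': depth seq [1 2 1 2 1 2 1 2 1 2 1 0 1 2 1 2 1 0 1 2 1 2 1 0 1 0 1 2 3 2 1 2 1 0]
  -> pairs=17 depth=3 groups=5 -> no
String 4 '[[[][]][][][[]][[[][]]][[]][][]][]': depth seq [1 2 3 2 3 2 1 2 1 2 1 2 3 2 1 2 3 4 3 4 3 2 1 2 3 2 1 2 1 2 1 0 1 0]
  -> pairs=17 depth=4 groups=2 -> no
String 5 '[][[[[][]][[]][][[]][]]][][][]': depth seq [1 0 1 2 3 4 3 4 3 2 3 4 3 2 3 2 3 4 3 2 3 2 1 0 1 0 1 0 1 0]
  -> pairs=15 depth=4 groups=5 -> no
String 6 '[[[][][]][]][][][][[[]]][][[[]]]': depth seq [1 2 3 2 3 2 3 2 1 2 1 0 1 0 1 0 1 0 1 2 3 2 1 0 1 0 1 2 3 2 1 0]
  -> pairs=16 depth=3 groups=7 -> no

Answer: yes no no no no no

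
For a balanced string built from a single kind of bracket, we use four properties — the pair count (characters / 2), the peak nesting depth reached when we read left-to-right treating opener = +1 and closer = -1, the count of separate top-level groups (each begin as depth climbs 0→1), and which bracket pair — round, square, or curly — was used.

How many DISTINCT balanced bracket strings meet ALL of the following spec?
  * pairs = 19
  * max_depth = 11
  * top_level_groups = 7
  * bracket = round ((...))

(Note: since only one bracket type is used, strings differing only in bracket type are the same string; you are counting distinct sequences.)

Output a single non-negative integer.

Answer: 2436

Derivation:
Spec: pairs=19 depth=11 groups=7
Count(depth <= 11) = 31865729
Count(depth <= 10) = 31863293
Count(depth == 11) = 31865729 - 31863293 = 2436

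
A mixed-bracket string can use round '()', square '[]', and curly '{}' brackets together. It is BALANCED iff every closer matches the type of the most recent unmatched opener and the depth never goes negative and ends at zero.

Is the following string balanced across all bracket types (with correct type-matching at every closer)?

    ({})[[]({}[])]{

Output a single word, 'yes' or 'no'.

Answer: no

Derivation:
pos 0: push '('; stack = (
pos 1: push '{'; stack = ({
pos 2: '}' matches '{'; pop; stack = (
pos 3: ')' matches '('; pop; stack = (empty)
pos 4: push '['; stack = [
pos 5: push '['; stack = [[
pos 6: ']' matches '['; pop; stack = [
pos 7: push '('; stack = [(
pos 8: push '{'; stack = [({
pos 9: '}' matches '{'; pop; stack = [(
pos 10: push '['; stack = [([
pos 11: ']' matches '['; pop; stack = [(
pos 12: ')' matches '('; pop; stack = [
pos 13: ']' matches '['; pop; stack = (empty)
pos 14: push '{'; stack = {
end: stack still non-empty ({) → INVALID
Verdict: unclosed openers at end: { → no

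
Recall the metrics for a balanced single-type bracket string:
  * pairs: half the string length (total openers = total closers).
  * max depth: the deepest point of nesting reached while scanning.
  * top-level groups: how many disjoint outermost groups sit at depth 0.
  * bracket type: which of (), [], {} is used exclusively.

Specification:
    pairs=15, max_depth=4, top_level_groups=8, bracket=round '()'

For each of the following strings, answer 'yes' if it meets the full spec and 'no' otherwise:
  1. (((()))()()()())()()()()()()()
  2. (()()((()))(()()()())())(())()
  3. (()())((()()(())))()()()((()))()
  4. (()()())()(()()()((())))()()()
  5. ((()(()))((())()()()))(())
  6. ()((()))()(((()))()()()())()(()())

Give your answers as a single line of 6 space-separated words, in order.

Answer: yes no no no no no

Derivation:
String 1 '(((()))()()()())()()()()()()()': depth seq [1 2 3 4 3 2 1 2 1 2 1 2 1 2 1 0 1 0 1 0 1 0 1 0 1 0 1 0 1 0]
  -> pairs=15 depth=4 groups=8 -> yes
String 2 '(()()((()))(()()()())())(())()': depth seq [1 2 1 2 1 2 3 4 3 2 1 2 3 2 3 2 3 2 3 2 1 2 1 0 1 2 1 0 1 0]
  -> pairs=15 depth=4 groups=3 -> no
String 3 '(()())((()()(())))()()()((()))()': depth seq [1 2 1 2 1 0 1 2 3 2 3 2 3 4 3 2 1 0 1 0 1 0 1 0 1 2 3 2 1 0 1 0]
  -> pairs=16 depth=4 groups=7 -> no
String 4 '(()()())()(()()()((())))()()()': depth seq [1 2 1 2 1 2 1 0 1 0 1 2 1 2 1 2 1 2 3 4 3 2 1 0 1 0 1 0 1 0]
  -> pairs=15 depth=4 groups=6 -> no
String 5 '((()(()))((())()()()))(())': depth seq [1 2 3 2 3 4 3 2 1 2 3 4 3 2 3 2 3 2 3 2 1 0 1 2 1 0]
  -> pairs=13 depth=4 groups=2 -> no
String 6 '()((()))()(((()))()()()())()(()())': depth seq [1 0 1 2 3 2 1 0 1 0 1 2 3 4 3 2 1 2 1 2 1 2 1 2 1 0 1 0 1 2 1 2 1 0]
  -> pairs=17 depth=4 groups=6 -> no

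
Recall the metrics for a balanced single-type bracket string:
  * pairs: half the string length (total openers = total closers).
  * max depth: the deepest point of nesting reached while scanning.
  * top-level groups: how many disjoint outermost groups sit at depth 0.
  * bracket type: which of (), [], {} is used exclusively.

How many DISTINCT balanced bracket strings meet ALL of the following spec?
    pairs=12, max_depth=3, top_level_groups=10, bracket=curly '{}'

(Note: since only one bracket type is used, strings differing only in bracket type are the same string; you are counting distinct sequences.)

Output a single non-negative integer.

Answer: 10

Derivation:
Spec: pairs=12 depth=3 groups=10
Count(depth <= 3) = 65
Count(depth <= 2) = 55
Count(depth == 3) = 65 - 55 = 10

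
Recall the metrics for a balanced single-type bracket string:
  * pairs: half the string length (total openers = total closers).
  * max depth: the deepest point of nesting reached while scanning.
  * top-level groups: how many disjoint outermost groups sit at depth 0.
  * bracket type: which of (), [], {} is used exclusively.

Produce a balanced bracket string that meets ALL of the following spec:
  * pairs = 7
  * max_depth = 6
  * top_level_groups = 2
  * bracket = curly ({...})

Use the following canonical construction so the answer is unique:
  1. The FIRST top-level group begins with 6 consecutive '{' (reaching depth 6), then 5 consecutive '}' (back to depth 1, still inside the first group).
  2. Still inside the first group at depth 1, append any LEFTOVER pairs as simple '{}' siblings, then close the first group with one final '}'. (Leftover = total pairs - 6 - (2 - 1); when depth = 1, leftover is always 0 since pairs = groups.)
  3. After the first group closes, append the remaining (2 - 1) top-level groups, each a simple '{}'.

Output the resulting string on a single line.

Answer: {{{{{{}}}}}}{}

Derivation:
Spec: pairs=7 depth=6 groups=2
Leftover pairs = 7 - 6 - (2-1) = 0
First group: deep chain of depth 6 + 0 sibling pairs
Remaining 1 groups: simple '{}' each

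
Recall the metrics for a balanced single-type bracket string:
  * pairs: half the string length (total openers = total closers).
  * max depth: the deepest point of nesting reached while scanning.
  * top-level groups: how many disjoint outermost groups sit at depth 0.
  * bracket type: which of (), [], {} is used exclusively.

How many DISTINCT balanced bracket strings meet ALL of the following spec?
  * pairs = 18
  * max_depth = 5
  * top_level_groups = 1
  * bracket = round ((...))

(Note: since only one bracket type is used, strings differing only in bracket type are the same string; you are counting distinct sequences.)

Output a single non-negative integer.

Spec: pairs=18 depth=5 groups=1
Count(depth <= 5) = 21523361
Count(depth <= 4) = 3524578
Count(depth == 5) = 21523361 - 3524578 = 17998783

Answer: 17998783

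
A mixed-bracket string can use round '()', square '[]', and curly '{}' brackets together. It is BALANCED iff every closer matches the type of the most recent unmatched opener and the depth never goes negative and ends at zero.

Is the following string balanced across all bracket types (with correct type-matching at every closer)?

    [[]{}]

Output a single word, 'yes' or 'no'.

Answer: yes

Derivation:
pos 0: push '['; stack = [
pos 1: push '['; stack = [[
pos 2: ']' matches '['; pop; stack = [
pos 3: push '{'; stack = [{
pos 4: '}' matches '{'; pop; stack = [
pos 5: ']' matches '['; pop; stack = (empty)
end: stack empty → VALID
Verdict: properly nested → yes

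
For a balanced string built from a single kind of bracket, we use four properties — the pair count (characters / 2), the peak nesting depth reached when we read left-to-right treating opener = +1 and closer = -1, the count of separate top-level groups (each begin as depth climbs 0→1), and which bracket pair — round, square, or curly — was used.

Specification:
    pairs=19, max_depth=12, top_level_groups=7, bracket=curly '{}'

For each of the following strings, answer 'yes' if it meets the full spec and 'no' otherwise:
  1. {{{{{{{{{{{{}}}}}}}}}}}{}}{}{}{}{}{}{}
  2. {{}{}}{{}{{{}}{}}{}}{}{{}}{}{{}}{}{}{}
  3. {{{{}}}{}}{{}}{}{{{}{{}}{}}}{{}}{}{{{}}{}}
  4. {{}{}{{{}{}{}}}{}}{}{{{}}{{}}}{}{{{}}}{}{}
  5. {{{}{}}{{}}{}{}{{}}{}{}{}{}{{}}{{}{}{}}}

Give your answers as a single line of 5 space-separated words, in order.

Answer: yes no no no no

Derivation:
String 1 '{{{{{{{{{{{{}}}}}}}}}}}{}}{}{}{}{}{}{}': depth seq [1 2 3 4 5 6 7 8 9 10 11 12 11 10 9 8 7 6 5 4 3 2 1 2 1 0 1 0 1 0 1 0 1 0 1 0 1 0]
  -> pairs=19 depth=12 groups=7 -> yes
String 2 '{{}{}}{{}{{{}}{}}{}}{}{{}}{}{{}}{}{}{}': depth seq [1 2 1 2 1 0 1 2 1 2 3 4 3 2 3 2 1 2 1 0 1 0 1 2 1 0 1 0 1 2 1 0 1 0 1 0 1 0]
  -> pairs=19 depth=4 groups=9 -> no
String 3 '{{{{}}}{}}{{}}{}{{{}{{}}{}}}{{}}{}{{{}}{}}': depth seq [1 2 3 4 3 2 1 2 1 0 1 2 1 0 1 0 1 2 3 2 3 4 3 2 3 2 1 0 1 2 1 0 1 0 1 2 3 2 1 2 1 0]
  -> pairs=21 depth=4 groups=7 -> no
String 4 '{{}{}{{{}{}{}}}{}}{}{{{}}{{}}}{}{{{}}}{}{}': depth seq [1 2 1 2 1 2 3 4 3 4 3 4 3 2 1 2 1 0 1 0 1 2 3 2 1 2 3 2 1 0 1 0 1 2 3 2 1 0 1 0 1 0]
  -> pairs=21 depth=4 groups=7 -> no
String 5 '{{{}{}}{{}}{}{}{{}}{}{}{}{}{{}}{{}{}{}}}': depth seq [1 2 3 2 3 2 1 2 3 2 1 2 1 2 1 2 3 2 1 2 1 2 1 2 1 2 1 2 3 2 1 2 3 2 3 2 3 2 1 0]
  -> pairs=20 depth=3 groups=1 -> no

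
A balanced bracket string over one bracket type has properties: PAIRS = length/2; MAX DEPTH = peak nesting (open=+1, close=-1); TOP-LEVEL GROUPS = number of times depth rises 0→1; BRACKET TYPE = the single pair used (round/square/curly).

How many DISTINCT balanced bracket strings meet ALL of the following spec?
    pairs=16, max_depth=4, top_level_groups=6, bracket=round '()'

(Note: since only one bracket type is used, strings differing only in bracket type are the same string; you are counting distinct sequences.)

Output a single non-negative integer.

Answer: 491487

Derivation:
Spec: pairs=16 depth=4 groups=6
Count(depth <= 4) = 728127
Count(depth <= 3) = 236640
Count(depth == 4) = 728127 - 236640 = 491487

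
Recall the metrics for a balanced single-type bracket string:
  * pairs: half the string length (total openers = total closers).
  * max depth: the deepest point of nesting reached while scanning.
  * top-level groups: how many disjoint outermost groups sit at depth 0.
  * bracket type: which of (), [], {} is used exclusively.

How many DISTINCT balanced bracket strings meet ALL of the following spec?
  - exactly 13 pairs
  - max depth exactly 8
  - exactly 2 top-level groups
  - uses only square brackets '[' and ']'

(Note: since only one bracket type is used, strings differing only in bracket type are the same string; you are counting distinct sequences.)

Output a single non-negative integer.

Spec: pairs=13 depth=8 groups=2
Count(depth <= 8) = 205436
Count(depth <= 7) = 196880
Count(depth == 8) = 205436 - 196880 = 8556

Answer: 8556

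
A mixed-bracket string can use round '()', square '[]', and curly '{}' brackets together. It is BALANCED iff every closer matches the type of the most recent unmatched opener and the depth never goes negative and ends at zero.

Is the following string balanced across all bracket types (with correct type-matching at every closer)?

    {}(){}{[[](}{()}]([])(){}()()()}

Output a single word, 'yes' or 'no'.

pos 0: push '{'; stack = {
pos 1: '}' matches '{'; pop; stack = (empty)
pos 2: push '('; stack = (
pos 3: ')' matches '('; pop; stack = (empty)
pos 4: push '{'; stack = {
pos 5: '}' matches '{'; pop; stack = (empty)
pos 6: push '{'; stack = {
pos 7: push '['; stack = {[
pos 8: push '['; stack = {[[
pos 9: ']' matches '['; pop; stack = {[
pos 10: push '('; stack = {[(
pos 11: saw closer '}' but top of stack is '(' (expected ')') → INVALID
Verdict: type mismatch at position 11: '}' closes '(' → no

Answer: no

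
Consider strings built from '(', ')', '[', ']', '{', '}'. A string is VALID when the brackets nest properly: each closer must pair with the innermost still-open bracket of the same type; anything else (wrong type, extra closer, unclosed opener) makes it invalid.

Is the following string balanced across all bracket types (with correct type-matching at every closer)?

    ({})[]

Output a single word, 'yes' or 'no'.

Answer: yes

Derivation:
pos 0: push '('; stack = (
pos 1: push '{'; stack = ({
pos 2: '}' matches '{'; pop; stack = (
pos 3: ')' matches '('; pop; stack = (empty)
pos 4: push '['; stack = [
pos 5: ']' matches '['; pop; stack = (empty)
end: stack empty → VALID
Verdict: properly nested → yes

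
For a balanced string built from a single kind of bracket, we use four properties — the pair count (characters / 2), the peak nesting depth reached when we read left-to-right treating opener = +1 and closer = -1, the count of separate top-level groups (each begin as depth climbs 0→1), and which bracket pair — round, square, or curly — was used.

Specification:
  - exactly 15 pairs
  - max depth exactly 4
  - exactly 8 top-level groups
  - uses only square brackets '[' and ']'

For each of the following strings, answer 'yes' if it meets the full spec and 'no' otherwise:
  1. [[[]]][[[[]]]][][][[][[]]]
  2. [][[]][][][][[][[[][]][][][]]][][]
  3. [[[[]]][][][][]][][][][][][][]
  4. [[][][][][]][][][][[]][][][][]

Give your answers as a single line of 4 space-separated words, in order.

Answer: no no yes no

Derivation:
String 1 '[[[]]][[[[]]]][][][[][[]]]': depth seq [1 2 3 2 1 0 1 2 3 4 3 2 1 0 1 0 1 0 1 2 1 2 3 2 1 0]
  -> pairs=13 depth=4 groups=5 -> no
String 2 '[][[]][][][][[][[[][]][][][]]][][]': depth seq [1 0 1 2 1 0 1 0 1 0 1 0 1 2 1 2 3 4 3 4 3 2 3 2 3 2 3 2 1 0 1 0 1 0]
  -> pairs=17 depth=4 groups=8 -> no
String 3 '[[[[]]][][][][]][][][][][][][]': depth seq [1 2 3 4 3 2 1 2 1 2 1 2 1 2 1 0 1 0 1 0 1 0 1 0 1 0 1 0 1 0]
  -> pairs=15 depth=4 groups=8 -> yes
String 4 '[[][][][][]][][][][[]][][][][]': depth seq [1 2 1 2 1 2 1 2 1 2 1 0 1 0 1 0 1 0 1 2 1 0 1 0 1 0 1 0 1 0]
  -> pairs=15 depth=2 groups=9 -> no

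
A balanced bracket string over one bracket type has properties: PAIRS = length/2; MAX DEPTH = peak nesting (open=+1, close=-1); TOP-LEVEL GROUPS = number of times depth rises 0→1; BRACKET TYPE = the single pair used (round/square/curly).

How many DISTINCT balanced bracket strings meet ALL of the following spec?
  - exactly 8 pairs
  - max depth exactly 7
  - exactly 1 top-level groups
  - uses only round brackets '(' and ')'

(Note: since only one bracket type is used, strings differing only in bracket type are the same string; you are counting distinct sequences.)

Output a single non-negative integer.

Answer: 11

Derivation:
Spec: pairs=8 depth=7 groups=1
Count(depth <= 7) = 428
Count(depth <= 6) = 417
Count(depth == 7) = 428 - 417 = 11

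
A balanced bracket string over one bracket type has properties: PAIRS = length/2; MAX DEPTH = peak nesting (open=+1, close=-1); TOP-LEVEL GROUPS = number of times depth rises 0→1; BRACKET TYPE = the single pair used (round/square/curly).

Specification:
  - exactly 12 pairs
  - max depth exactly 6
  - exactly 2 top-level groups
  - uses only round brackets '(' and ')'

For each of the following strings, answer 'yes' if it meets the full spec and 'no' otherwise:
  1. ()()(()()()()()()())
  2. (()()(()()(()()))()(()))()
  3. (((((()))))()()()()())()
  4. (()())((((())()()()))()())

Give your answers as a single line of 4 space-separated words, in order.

Answer: no no yes no

Derivation:
String 1 '()()(()()()()()()())': depth seq [1 0 1 0 1 2 1 2 1 2 1 2 1 2 1 2 1 2 1 0]
  -> pairs=10 depth=2 groups=3 -> no
String 2 '(()()(()()(()()))()(()))()': depth seq [1 2 1 2 1 2 3 2 3 2 3 4 3 4 3 2 1 2 1 2 3 2 1 0 1 0]
  -> pairs=13 depth=4 groups=2 -> no
String 3 '(((((()))))()()()()())()': depth seq [1 2 3 4 5 6 5 4 3 2 1 2 1 2 1 2 1 2 1 2 1 0 1 0]
  -> pairs=12 depth=6 groups=2 -> yes
String 4 '(()())((((())()()()))()())': depth seq [1 2 1 2 1 0 1 2 3 4 5 4 3 4 3 4 3 4 3 2 1 2 1 2 1 0]
  -> pairs=13 depth=5 groups=2 -> no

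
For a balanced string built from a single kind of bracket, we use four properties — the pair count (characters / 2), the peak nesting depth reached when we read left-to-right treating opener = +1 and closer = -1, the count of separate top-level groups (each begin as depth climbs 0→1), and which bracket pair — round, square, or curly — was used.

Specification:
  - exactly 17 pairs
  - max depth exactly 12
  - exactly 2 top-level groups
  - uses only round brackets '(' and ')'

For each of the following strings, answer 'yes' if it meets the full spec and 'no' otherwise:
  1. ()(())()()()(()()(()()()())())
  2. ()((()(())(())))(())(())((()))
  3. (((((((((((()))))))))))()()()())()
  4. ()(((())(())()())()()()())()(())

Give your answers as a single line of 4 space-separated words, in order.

Answer: no no yes no

Derivation:
String 1 '()(())()()()(()()(()()()())())': depth seq [1 0 1 2 1 0 1 0 1 0 1 0 1 2 1 2 1 2 3 2 3 2 3 2 3 2 1 2 1 0]
  -> pairs=15 depth=3 groups=6 -> no
String 2 '()((()(())(())))(())(())((()))': depth seq [1 0 1 2 3 2 3 4 3 2 3 4 3 2 1 0 1 2 1 0 1 2 1 0 1 2 3 2 1 0]
  -> pairs=15 depth=4 groups=5 -> no
String 3 '(((((((((((()))))))))))()()()())()': depth seq [1 2 3 4 5 6 7 8 9 10 11 12 11 10 9 8 7 6 5 4 3 2 1 2 1 2 1 2 1 2 1 0 1 0]
  -> pairs=17 depth=12 groups=2 -> yes
String 4 '()(((())(())()())()()()())()(())': depth seq [1 0 1 2 3 4 3 2 3 4 3 2 3 2 3 2 1 2 1 2 1 2 1 2 1 0 1 0 1 2 1 0]
  -> pairs=16 depth=4 groups=4 -> no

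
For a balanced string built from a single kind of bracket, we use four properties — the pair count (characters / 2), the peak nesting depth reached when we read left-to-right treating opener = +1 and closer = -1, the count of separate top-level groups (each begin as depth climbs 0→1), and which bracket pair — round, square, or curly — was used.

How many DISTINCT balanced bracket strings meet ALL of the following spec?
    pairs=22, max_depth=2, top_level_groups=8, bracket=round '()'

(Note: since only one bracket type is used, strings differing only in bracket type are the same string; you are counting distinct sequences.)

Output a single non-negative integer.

Answer: 116280

Derivation:
Spec: pairs=22 depth=2 groups=8
Count(depth <= 2) = 116280
Count(depth <= 1) = 0
Count(depth == 2) = 116280 - 0 = 116280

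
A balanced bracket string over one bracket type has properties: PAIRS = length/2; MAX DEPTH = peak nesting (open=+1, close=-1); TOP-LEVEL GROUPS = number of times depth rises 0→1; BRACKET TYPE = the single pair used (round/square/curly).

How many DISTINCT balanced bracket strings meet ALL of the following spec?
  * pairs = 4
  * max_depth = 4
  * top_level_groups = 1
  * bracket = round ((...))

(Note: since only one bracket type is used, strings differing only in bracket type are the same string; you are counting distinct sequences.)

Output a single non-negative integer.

Answer: 1

Derivation:
Spec: pairs=4 depth=4 groups=1
Count(depth <= 4) = 5
Count(depth <= 3) = 4
Count(depth == 4) = 5 - 4 = 1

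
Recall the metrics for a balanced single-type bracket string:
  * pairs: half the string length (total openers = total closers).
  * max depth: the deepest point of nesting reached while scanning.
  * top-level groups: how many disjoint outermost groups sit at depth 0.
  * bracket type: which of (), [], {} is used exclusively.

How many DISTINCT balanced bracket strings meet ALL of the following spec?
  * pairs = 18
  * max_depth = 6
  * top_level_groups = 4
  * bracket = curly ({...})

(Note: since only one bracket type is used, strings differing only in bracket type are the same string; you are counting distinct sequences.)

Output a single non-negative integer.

Answer: 14485830

Derivation:
Spec: pairs=18 depth=6 groups=4
Count(depth <= 6) = 45468160
Count(depth <= 5) = 30982330
Count(depth == 6) = 45468160 - 30982330 = 14485830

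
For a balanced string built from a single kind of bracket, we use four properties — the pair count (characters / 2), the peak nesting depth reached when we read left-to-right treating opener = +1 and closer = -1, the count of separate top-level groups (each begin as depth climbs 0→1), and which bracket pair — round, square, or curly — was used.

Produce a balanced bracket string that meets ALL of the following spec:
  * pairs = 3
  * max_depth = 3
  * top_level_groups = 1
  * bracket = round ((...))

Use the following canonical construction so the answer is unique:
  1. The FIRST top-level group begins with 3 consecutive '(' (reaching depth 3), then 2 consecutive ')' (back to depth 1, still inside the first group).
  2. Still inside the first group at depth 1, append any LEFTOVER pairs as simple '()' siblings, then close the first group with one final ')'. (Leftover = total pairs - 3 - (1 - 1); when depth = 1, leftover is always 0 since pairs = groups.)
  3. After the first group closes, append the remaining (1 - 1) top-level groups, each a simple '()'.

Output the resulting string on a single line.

Answer: ((()))

Derivation:
Spec: pairs=3 depth=3 groups=1
Leftover pairs = 3 - 3 - (1-1) = 0
First group: deep chain of depth 3 + 0 sibling pairs
Remaining 0 groups: simple '()' each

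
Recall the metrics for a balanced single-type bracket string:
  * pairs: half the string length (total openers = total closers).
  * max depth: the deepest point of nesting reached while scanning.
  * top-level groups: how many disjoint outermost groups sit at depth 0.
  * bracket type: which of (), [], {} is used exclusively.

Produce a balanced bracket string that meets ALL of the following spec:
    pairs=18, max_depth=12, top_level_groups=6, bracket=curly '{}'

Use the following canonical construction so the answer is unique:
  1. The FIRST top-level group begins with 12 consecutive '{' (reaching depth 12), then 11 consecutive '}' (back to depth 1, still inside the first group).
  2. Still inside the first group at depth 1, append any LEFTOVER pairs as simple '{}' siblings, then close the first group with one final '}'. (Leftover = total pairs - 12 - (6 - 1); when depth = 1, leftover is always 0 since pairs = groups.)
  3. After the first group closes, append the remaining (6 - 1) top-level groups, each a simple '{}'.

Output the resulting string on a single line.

Spec: pairs=18 depth=12 groups=6
Leftover pairs = 18 - 12 - (6-1) = 1
First group: deep chain of depth 12 + 1 sibling pairs
Remaining 5 groups: simple '{}' each

Answer: {{{{{{{{{{{{}}}}}}}}}}}{}}{}{}{}{}{}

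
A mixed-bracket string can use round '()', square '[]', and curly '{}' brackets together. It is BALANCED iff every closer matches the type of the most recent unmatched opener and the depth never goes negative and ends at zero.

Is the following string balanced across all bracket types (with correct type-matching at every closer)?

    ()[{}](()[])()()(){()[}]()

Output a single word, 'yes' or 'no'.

Answer: no

Derivation:
pos 0: push '('; stack = (
pos 1: ')' matches '('; pop; stack = (empty)
pos 2: push '['; stack = [
pos 3: push '{'; stack = [{
pos 4: '}' matches '{'; pop; stack = [
pos 5: ']' matches '['; pop; stack = (empty)
pos 6: push '('; stack = (
pos 7: push '('; stack = ((
pos 8: ')' matches '('; pop; stack = (
pos 9: push '['; stack = ([
pos 10: ']' matches '['; pop; stack = (
pos 11: ')' matches '('; pop; stack = (empty)
pos 12: push '('; stack = (
pos 13: ')' matches '('; pop; stack = (empty)
pos 14: push '('; stack = (
pos 15: ')' matches '('; pop; stack = (empty)
pos 16: push '('; stack = (
pos 17: ')' matches '('; pop; stack = (empty)
pos 18: push '{'; stack = {
pos 19: push '('; stack = {(
pos 20: ')' matches '('; pop; stack = {
pos 21: push '['; stack = {[
pos 22: saw closer '}' but top of stack is '[' (expected ']') → INVALID
Verdict: type mismatch at position 22: '}' closes '[' → no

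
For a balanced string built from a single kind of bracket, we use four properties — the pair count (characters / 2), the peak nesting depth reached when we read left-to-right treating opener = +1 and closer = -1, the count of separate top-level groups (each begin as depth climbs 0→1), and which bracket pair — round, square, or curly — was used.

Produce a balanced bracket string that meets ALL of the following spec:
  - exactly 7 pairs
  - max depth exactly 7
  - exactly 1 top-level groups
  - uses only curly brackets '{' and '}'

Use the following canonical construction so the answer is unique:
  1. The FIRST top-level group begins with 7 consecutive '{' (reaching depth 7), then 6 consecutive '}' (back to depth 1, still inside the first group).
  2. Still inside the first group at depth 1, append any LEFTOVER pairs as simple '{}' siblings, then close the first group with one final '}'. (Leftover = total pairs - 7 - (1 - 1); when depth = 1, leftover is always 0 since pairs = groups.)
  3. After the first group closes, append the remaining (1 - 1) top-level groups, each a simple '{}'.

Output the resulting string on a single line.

Answer: {{{{{{{}}}}}}}

Derivation:
Spec: pairs=7 depth=7 groups=1
Leftover pairs = 7 - 7 - (1-1) = 0
First group: deep chain of depth 7 + 0 sibling pairs
Remaining 0 groups: simple '{}' each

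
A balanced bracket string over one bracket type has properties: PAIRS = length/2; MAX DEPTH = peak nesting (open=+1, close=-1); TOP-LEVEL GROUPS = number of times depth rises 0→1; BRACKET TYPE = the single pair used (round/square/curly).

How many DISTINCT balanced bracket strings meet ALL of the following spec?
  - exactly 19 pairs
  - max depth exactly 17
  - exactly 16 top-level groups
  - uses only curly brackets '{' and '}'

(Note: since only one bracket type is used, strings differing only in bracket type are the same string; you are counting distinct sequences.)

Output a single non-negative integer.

Answer: 0

Derivation:
Spec: pairs=19 depth=17 groups=16
Count(depth <= 17) = 1120
Count(depth <= 16) = 1120
Count(depth == 17) = 1120 - 1120 = 0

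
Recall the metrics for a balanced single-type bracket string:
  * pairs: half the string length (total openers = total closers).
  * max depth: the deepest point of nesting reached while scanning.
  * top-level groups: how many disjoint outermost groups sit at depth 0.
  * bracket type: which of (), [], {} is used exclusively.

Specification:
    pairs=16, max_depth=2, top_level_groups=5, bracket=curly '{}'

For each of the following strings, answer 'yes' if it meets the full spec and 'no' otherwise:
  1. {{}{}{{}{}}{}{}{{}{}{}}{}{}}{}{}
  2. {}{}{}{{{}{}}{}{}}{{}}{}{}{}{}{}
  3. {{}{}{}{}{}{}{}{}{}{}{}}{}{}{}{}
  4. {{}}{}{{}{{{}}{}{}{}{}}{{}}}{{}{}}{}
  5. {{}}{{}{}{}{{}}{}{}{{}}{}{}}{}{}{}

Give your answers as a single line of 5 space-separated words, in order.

Answer: no no yes no no

Derivation:
String 1 '{{}{}{{}{}}{}{}{{}{}{}}{}{}}{}{}': depth seq [1 2 1 2 1 2 3 2 3 2 1 2 1 2 1 2 3 2 3 2 3 2 1 2 1 2 1 0 1 0 1 0]
  -> pairs=16 depth=3 groups=3 -> no
String 2 '{}{}{}{{{}{}}{}{}}{{}}{}{}{}{}{}': depth seq [1 0 1 0 1 0 1 2 3 2 3 2 1 2 1 2 1 0 1 2 1 0 1 0 1 0 1 0 1 0 1 0]
  -> pairs=16 depth=3 groups=10 -> no
String 3 '{{}{}{}{}{}{}{}{}{}{}{}}{}{}{}{}': depth seq [1 2 1 2 1 2 1 2 1 2 1 2 1 2 1 2 1 2 1 2 1 2 1 0 1 0 1 0 1 0 1 0]
  -> pairs=16 depth=2 groups=5 -> yes
String 4 '{{}}{}{{}{{{}}{}{}{}{}}{{}}}{{}{}}{}': depth seq [1 2 1 0 1 0 1 2 1 2 3 4 3 2 3 2 3 2 3 2 3 2 1 2 3 2 1 0 1 2 1 2 1 0 1 0]
  -> pairs=18 depth=4 groups=5 -> no
String 5 '{{}}{{}{}{}{{}}{}{}{{}}{}{}}{}{}{}': depth seq [1 2 1 0 1 2 1 2 1 2 1 2 3 2 1 2 1 2 1 2 3 2 1 2 1 2 1 0 1 0 1 0 1 0]
  -> pairs=17 depth=3 groups=5 -> no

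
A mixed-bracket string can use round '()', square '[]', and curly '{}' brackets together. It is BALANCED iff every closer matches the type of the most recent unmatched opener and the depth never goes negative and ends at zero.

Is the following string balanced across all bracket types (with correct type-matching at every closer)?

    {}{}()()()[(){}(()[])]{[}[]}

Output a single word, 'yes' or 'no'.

pos 0: push '{'; stack = {
pos 1: '}' matches '{'; pop; stack = (empty)
pos 2: push '{'; stack = {
pos 3: '}' matches '{'; pop; stack = (empty)
pos 4: push '('; stack = (
pos 5: ')' matches '('; pop; stack = (empty)
pos 6: push '('; stack = (
pos 7: ')' matches '('; pop; stack = (empty)
pos 8: push '('; stack = (
pos 9: ')' matches '('; pop; stack = (empty)
pos 10: push '['; stack = [
pos 11: push '('; stack = [(
pos 12: ')' matches '('; pop; stack = [
pos 13: push '{'; stack = [{
pos 14: '}' matches '{'; pop; stack = [
pos 15: push '('; stack = [(
pos 16: push '('; stack = [((
pos 17: ')' matches '('; pop; stack = [(
pos 18: push '['; stack = [([
pos 19: ']' matches '['; pop; stack = [(
pos 20: ')' matches '('; pop; stack = [
pos 21: ']' matches '['; pop; stack = (empty)
pos 22: push '{'; stack = {
pos 23: push '['; stack = {[
pos 24: saw closer '}' but top of stack is '[' (expected ']') → INVALID
Verdict: type mismatch at position 24: '}' closes '[' → no

Answer: no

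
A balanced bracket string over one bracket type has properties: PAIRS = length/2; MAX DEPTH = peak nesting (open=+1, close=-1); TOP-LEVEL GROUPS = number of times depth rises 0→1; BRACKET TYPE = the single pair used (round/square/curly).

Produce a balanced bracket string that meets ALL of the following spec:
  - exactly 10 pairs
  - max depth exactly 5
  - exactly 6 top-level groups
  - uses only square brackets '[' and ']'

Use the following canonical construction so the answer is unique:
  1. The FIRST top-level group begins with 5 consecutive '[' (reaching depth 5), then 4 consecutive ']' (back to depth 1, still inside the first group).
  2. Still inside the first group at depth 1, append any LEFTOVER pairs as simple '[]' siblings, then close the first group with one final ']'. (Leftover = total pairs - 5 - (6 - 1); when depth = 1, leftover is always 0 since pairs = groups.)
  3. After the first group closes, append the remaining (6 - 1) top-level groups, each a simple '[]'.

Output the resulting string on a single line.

Answer: [[[[[]]]]][][][][][]

Derivation:
Spec: pairs=10 depth=5 groups=6
Leftover pairs = 10 - 5 - (6-1) = 0
First group: deep chain of depth 5 + 0 sibling pairs
Remaining 5 groups: simple '[]' each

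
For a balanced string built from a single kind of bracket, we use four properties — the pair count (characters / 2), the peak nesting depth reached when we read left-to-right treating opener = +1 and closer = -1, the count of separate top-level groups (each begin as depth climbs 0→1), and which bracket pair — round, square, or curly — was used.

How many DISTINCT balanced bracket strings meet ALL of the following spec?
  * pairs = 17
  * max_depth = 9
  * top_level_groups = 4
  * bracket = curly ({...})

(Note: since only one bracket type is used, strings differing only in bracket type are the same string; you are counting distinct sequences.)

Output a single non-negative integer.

Answer: 232232

Derivation:
Spec: pairs=17 depth=9 groups=4
Count(depth <= 9) = 15900584
Count(depth <= 8) = 15668352
Count(depth == 9) = 15900584 - 15668352 = 232232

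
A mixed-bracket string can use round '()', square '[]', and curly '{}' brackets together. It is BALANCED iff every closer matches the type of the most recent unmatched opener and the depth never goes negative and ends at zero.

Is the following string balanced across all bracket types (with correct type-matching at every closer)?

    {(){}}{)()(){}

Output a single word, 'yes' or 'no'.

Answer: no

Derivation:
pos 0: push '{'; stack = {
pos 1: push '('; stack = {(
pos 2: ')' matches '('; pop; stack = {
pos 3: push '{'; stack = {{
pos 4: '}' matches '{'; pop; stack = {
pos 5: '}' matches '{'; pop; stack = (empty)
pos 6: push '{'; stack = {
pos 7: saw closer ')' but top of stack is '{' (expected '}') → INVALID
Verdict: type mismatch at position 7: ')' closes '{' → no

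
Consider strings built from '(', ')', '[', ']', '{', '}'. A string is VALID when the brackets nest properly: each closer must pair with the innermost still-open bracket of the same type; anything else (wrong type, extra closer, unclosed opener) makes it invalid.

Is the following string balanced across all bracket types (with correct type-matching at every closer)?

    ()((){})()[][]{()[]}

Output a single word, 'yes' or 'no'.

pos 0: push '('; stack = (
pos 1: ')' matches '('; pop; stack = (empty)
pos 2: push '('; stack = (
pos 3: push '('; stack = ((
pos 4: ')' matches '('; pop; stack = (
pos 5: push '{'; stack = ({
pos 6: '}' matches '{'; pop; stack = (
pos 7: ')' matches '('; pop; stack = (empty)
pos 8: push '('; stack = (
pos 9: ')' matches '('; pop; stack = (empty)
pos 10: push '['; stack = [
pos 11: ']' matches '['; pop; stack = (empty)
pos 12: push '['; stack = [
pos 13: ']' matches '['; pop; stack = (empty)
pos 14: push '{'; stack = {
pos 15: push '('; stack = {(
pos 16: ')' matches '('; pop; stack = {
pos 17: push '['; stack = {[
pos 18: ']' matches '['; pop; stack = {
pos 19: '}' matches '{'; pop; stack = (empty)
end: stack empty → VALID
Verdict: properly nested → yes

Answer: yes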